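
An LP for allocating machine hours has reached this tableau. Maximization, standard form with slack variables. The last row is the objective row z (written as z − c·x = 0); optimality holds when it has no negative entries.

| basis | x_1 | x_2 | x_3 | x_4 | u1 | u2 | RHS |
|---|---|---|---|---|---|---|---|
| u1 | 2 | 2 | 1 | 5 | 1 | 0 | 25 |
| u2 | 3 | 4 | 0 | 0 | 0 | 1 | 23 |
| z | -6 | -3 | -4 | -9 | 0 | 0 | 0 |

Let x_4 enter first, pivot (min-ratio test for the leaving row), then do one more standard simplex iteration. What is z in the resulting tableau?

Ratio test on column x_4 — row 1: 25/5 = 5; row 2: entry 0 ≤ 0. Minimum is 5 at row 1 (u1 leaves); pivot element 5.
Pivot on row 1; the z-row RHS becomes 0 − (-9)·5 = 45.
Next entering variable (most negative z-row entry -12/5): x_1.
Ratio test on column x_1 — row 1: 5/(2/5) = 25/2; row 2: 23/3 = 23/3. Minimum is 23/3 at row 2 (u2 leaves); pivot element 3.
After the second pivot the z-row RHS is 45 − (-12/5)·(23/3) = 317/5.

317/5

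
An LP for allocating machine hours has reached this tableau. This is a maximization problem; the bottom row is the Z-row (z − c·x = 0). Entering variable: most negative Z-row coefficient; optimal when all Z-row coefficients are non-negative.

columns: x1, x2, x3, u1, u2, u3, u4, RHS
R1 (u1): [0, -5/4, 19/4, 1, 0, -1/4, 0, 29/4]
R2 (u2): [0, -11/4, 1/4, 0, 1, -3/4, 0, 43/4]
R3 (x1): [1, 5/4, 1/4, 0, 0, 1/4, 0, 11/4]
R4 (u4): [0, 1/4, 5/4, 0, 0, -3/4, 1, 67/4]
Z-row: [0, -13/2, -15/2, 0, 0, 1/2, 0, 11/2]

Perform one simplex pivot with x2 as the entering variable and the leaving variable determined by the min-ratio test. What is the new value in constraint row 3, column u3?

Ratio test on column x2 — row 1: entry -5/4 ≤ 0; row 2: entry -11/4 ≤ 0; row 3: (11/4)/(5/4) = 11/5; row 4: (67/4)/(1/4) = 67. Minimum is 11/5 at row 3 (x1 leaves); pivot element 5/4.
Divide row 3 by 5/4; eliminate column x2 from the other rows.
In the new row 3, the u3 entry is the old entry divided by the pivot: (1/4)/(5/4) = 1/5.

1/5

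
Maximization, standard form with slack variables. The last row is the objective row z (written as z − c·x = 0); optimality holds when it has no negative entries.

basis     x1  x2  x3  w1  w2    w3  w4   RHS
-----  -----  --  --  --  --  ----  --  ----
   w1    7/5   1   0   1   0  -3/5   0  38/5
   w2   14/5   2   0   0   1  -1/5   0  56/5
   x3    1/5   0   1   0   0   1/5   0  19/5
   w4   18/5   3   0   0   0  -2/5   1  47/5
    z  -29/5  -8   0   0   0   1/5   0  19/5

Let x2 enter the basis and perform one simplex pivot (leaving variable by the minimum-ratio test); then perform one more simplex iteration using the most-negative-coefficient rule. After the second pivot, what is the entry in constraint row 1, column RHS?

Ratio test on column x2 — row 1: (38/5)/1 = 38/5; row 2: (56/5)/2 = 28/5; row 3: entry 0 ≤ 0; row 4: (47/5)/3 = 47/15. Minimum is 47/15 at row 4 (w4 leaves); pivot element 3.
Divide row 4 by 3; eliminate column x2 from the other rows.
Second iteration: most negative z-row entry is -13/15 in column w3, so w3 enters.
Ratio test on column w3 — row 1: entry -7/15 ≤ 0; row 2: (74/15)/(1/15) = 74; row 3: (19/5)/(1/5) = 19; row 4: entry -2/15 ≤ 0. Minimum is 19 at row 3 (x3 leaves); pivot element 1/5.
Divide row 3 by 1/5; eliminate column w3 from the other rows.
After both pivots, the entry at constraint row 1, column RHS is 40/3.

40/3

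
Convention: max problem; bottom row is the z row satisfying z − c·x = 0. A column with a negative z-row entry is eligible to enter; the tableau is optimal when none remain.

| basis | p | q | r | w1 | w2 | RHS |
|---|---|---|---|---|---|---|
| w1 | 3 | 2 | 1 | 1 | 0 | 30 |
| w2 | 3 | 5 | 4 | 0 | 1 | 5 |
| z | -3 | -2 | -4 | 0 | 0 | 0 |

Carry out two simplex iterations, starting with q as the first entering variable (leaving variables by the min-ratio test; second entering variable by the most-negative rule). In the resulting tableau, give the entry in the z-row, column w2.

1

Ratio test on column q — row 1: 30/2 = 15; row 2: 5/5 = 1. Minimum is 1 at row 2 (w2 leaves); pivot element 5.
Divide row 2 by 5; eliminate column q from the other rows.
Second iteration: most negative z-row entry is -12/5 in column r, so r enters.
Ratio test on column r — row 1: entry -3/5 ≤ 0; row 2: 1/(4/5) = 5/4. Minimum is 5/4 at row 2 (q leaves); pivot element 4/5.
Divide row 2 by 4/5; eliminate column r from the other rows.
After both pivots, the entry at the z-row, column w2 is 1.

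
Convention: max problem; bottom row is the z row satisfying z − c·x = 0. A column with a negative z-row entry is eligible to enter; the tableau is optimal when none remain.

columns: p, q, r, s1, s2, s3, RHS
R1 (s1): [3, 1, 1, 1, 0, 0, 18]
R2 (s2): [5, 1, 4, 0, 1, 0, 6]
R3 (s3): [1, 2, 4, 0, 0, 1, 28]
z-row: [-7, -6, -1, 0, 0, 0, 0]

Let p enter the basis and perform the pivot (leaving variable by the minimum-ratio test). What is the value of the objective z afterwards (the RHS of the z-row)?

42/5

Ratio test on column p — row 1: 18/3 = 6; row 2: 6/5 = 6/5; row 3: 28/1 = 28. Minimum is 6/5 at row 2 (s2 leaves); pivot element 5.
Pivot on row 2; the z-row RHS becomes 0 − (-7)·(6/5) = 42/5.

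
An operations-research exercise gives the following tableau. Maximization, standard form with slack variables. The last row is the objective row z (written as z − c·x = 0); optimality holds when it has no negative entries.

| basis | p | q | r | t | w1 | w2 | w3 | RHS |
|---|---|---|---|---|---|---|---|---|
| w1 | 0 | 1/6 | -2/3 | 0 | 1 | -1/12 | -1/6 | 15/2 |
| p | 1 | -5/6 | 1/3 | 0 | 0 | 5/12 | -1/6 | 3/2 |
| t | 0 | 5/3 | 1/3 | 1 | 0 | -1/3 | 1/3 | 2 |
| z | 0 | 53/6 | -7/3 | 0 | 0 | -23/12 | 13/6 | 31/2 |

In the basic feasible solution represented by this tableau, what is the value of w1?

w1 is basic (row 1); its value is the RHS of that row, 15/2.

15/2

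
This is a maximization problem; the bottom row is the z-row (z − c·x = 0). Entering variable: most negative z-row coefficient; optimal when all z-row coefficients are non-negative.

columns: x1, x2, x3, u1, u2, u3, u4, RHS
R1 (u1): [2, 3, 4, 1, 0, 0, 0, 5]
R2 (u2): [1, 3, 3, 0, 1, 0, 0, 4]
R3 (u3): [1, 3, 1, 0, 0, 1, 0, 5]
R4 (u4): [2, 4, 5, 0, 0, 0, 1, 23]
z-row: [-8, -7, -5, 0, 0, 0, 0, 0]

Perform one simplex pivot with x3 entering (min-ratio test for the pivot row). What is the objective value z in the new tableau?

Ratio test on column x3 — row 1: 5/4 = 5/4; row 2: 4/3 = 4/3; row 3: 5/1 = 5; row 4: 23/5 = 23/5. Minimum is 5/4 at row 1 (u1 leaves); pivot element 4.
Pivot on row 1; the z-row RHS becomes 0 − (-5)·(5/4) = 25/4.

25/4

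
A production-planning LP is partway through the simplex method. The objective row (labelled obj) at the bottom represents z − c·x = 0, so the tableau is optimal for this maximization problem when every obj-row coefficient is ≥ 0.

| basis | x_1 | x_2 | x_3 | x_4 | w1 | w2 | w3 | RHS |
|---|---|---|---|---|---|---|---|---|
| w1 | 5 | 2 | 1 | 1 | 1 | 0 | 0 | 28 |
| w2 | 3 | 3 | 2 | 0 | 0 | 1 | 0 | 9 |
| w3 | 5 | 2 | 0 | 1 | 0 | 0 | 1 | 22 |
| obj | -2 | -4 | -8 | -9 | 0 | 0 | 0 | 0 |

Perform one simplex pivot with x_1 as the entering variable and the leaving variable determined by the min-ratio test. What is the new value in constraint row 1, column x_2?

Ratio test on column x_1 — row 1: 28/5 = 28/5; row 2: 9/3 = 3; row 3: 22/5 = 22/5. Minimum is 3 at row 2 (w2 leaves); pivot element 3.
Divide row 2 by 3; eliminate column x_1 from the other rows.
Row 1 update in column x_2: 2 − 5·1 = -3.

-3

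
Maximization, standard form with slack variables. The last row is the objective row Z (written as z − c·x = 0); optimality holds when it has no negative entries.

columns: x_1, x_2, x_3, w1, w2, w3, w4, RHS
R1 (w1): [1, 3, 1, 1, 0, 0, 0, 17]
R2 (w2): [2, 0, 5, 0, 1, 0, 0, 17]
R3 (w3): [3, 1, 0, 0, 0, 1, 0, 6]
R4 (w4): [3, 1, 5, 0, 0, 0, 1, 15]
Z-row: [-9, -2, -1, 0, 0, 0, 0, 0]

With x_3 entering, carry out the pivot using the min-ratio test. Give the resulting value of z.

Ratio test on column x_3 — row 1: 17/1 = 17; row 2: 17/5 = 17/5; row 3: entry 0 ≤ 0; row 4: 15/5 = 3. Minimum is 3 at row 4 (w4 leaves); pivot element 5.
Pivot on row 4; the Z-row RHS becomes 0 − (-1)·3 = 3.

3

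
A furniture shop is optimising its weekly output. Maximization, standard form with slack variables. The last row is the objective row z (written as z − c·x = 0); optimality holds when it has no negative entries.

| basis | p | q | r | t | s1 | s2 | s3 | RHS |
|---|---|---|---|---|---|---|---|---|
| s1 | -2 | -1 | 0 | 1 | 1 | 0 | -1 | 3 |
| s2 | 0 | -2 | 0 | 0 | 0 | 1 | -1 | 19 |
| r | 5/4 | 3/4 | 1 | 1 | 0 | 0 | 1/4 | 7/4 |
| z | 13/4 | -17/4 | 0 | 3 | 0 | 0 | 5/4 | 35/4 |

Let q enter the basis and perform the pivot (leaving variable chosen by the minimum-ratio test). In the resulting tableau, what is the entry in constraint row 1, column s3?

-2/3

Ratio test on column q — row 1: entry -1 ≤ 0; row 2: entry -2 ≤ 0; row 3: (7/4)/(3/4) = 7/3. Minimum is 7/3 at row 3 (r leaves); pivot element 3/4.
Divide row 3 by 3/4; eliminate column q from the other rows.
Row 1 update in column s3: -1 − (-1)·(1/3) = -2/3.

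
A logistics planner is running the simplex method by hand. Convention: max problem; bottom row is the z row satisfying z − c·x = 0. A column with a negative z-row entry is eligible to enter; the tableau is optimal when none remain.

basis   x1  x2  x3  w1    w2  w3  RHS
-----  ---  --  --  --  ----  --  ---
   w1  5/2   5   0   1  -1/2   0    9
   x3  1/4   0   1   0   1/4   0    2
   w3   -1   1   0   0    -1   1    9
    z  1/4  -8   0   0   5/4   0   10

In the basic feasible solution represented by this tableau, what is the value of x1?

0

x1 is not in the basis, so in the current basic feasible solution x1 = 0.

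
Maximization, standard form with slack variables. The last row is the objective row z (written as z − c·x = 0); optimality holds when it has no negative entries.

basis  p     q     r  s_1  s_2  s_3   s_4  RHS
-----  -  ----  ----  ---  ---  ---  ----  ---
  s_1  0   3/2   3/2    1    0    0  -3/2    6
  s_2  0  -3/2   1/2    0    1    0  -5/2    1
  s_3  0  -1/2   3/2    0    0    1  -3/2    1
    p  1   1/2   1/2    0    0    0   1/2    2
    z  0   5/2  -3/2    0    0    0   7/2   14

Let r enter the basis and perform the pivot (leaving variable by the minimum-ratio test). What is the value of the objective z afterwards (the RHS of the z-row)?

15

Ratio test on column r — row 1: 6/(3/2) = 4; row 2: 1/(1/2) = 2; row 3: 1/(3/2) = 2/3; row 4: 2/(1/2) = 4. Minimum is 2/3 at row 3 (s_3 leaves); pivot element 3/2.
Pivot on row 3; the z-row RHS becomes 14 − (-3/2)·(2/3) = 15.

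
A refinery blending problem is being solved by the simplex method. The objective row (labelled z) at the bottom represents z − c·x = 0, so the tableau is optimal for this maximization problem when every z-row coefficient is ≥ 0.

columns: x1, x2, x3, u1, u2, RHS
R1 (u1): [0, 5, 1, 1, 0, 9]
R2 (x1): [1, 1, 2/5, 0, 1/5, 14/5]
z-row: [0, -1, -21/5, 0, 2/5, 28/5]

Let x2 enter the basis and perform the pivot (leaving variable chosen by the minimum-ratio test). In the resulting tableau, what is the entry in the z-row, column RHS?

Ratio test on column x2 — row 1: 9/5 = 9/5; row 2: (14/5)/1 = 14/5. Minimum is 9/5 at row 1 (u1 leaves); pivot element 5.
Divide row 1 by 5; eliminate column x2 from the other rows.
z-row update in column RHS: 28/5 − (-1)·(9/5) = 37/5.

37/5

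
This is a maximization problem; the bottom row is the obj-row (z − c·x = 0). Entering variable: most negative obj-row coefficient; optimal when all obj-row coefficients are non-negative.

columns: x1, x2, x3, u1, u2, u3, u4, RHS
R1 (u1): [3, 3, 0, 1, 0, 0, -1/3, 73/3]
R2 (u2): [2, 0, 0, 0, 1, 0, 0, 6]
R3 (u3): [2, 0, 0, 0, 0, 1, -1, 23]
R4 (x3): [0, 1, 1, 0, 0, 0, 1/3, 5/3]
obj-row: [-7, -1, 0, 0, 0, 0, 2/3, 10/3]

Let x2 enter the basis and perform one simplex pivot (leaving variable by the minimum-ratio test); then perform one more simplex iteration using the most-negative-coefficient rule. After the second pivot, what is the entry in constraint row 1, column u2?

-3/2

Ratio test on column x2 — row 1: (73/3)/3 = 73/9; row 2: entry 0 ≤ 0; row 3: entry 0 ≤ 0; row 4: (5/3)/1 = 5/3. Minimum is 5/3 at row 4 (x3 leaves); pivot element 1.
Divide row 4 by 1; eliminate column x2 from the other rows.
Second iteration: most negative obj-row entry is -7 in column x1, so x1 enters.
Ratio test on column x1 — row 1: (58/3)/3 = 58/9; row 2: 6/2 = 3; row 3: 23/2 = 23/2; row 4: entry 0 ≤ 0. Minimum is 3 at row 2 (u2 leaves); pivot element 2.
Divide row 2 by 2; eliminate column x1 from the other rows.
After both pivots, the entry at constraint row 1, column u2 is -3/2.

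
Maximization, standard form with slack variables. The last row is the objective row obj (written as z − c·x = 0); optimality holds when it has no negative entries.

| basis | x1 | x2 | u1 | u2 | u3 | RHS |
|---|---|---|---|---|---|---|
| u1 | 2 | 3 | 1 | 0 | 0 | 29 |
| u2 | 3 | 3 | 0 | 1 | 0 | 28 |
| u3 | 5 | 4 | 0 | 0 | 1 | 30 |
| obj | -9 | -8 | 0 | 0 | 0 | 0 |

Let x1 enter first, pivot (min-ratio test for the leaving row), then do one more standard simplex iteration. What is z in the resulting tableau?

Ratio test on column x1 — row 1: 29/2 = 29/2; row 2: 28/3 = 28/3; row 3: 30/5 = 6. Minimum is 6 at row 3 (u3 leaves); pivot element 5.
Pivot on row 3; the obj-row RHS becomes 0 − (-9)·6 = 54.
Next entering variable (most negative obj-row entry -4/5): x2.
Ratio test on column x2 — row 1: 17/(7/5) = 85/7; row 2: 10/(3/5) = 50/3; row 3: 6/(4/5) = 15/2. Minimum is 15/2 at row 3 (x1 leaves); pivot element 4/5.
After the second pivot the obj-row RHS is 54 − (-4/5)·(15/2) = 60.

60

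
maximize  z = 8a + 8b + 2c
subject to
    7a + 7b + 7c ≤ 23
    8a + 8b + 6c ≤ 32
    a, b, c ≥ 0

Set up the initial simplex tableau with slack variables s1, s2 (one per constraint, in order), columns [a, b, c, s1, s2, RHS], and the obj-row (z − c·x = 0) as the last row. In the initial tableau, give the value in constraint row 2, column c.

Constraint 2 has coefficient 6 on c.

6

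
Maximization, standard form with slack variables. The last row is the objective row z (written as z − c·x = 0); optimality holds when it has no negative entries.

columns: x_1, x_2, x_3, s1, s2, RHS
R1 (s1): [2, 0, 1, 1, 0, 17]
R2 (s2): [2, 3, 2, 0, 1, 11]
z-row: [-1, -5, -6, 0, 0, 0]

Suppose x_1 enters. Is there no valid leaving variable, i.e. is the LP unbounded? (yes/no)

no

Column x_1 has positive entries in row(s) 1, 2, so the ratio test bounds it — not unbounded.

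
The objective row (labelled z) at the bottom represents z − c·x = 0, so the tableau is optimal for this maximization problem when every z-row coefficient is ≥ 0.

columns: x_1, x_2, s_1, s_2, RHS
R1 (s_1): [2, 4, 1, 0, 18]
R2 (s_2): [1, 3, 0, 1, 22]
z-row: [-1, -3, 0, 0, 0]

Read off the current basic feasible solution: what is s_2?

22

s_2 is basic (row 2); its value is the RHS of that row, 22.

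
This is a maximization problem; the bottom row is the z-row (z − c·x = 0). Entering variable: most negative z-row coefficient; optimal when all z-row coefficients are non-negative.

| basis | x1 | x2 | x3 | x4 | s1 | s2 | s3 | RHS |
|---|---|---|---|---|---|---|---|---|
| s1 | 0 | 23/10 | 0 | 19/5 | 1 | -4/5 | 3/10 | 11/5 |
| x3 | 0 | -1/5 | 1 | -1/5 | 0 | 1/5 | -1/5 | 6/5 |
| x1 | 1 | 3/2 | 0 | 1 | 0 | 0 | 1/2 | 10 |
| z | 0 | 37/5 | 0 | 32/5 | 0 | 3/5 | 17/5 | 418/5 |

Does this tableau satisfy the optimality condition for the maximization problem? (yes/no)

yes

Every z-row coefficient is ≥ 0, so the tableau is optimal.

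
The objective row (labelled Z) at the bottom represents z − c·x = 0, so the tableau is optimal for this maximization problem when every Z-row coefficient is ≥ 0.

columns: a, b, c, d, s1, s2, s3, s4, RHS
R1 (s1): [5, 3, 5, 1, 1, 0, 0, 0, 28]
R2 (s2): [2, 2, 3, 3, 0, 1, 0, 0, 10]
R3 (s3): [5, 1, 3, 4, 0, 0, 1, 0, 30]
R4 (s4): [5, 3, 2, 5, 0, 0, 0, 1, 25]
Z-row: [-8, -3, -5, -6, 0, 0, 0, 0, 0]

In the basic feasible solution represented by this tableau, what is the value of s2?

10

s2 is basic (row 2); its value is the RHS of that row, 10.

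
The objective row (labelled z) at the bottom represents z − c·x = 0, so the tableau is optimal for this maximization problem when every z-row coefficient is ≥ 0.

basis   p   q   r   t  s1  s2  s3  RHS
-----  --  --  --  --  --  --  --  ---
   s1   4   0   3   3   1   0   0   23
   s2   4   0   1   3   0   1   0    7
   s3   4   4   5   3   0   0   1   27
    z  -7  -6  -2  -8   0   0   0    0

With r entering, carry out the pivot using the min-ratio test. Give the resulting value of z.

54/5

Ratio test on column r — row 1: 23/3 = 23/3; row 2: 7/1 = 7; row 3: 27/5 = 27/5. Minimum is 27/5 at row 3 (s3 leaves); pivot element 5.
Pivot on row 3; the z-row RHS becomes 0 − (-2)·(27/5) = 54/5.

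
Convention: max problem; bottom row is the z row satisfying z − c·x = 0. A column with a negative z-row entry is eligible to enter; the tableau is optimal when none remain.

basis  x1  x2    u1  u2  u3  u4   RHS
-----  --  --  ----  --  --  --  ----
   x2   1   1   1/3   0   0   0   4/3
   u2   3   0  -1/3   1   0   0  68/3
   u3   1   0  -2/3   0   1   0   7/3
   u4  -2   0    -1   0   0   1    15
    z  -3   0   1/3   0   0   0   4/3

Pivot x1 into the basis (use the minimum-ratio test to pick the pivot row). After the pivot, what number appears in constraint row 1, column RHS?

Ratio test on column x1 — row 1: (4/3)/1 = 4/3; row 2: (68/3)/3 = 68/9; row 3: (7/3)/1 = 7/3; row 4: entry -2 ≤ 0. Minimum is 4/3 at row 1 (x2 leaves); pivot element 1.
Divide row 1 by 1; eliminate column x1 from the other rows.
In the new row 1, the RHS entry is the old entry divided by the pivot: (4/3)/1 = 4/3.

4/3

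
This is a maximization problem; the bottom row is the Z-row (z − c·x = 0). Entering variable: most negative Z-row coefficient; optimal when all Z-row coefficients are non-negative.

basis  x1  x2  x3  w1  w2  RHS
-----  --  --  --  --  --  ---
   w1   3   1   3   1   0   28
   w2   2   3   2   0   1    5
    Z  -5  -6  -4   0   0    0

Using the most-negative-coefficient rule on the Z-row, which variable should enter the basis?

Negative Z-row entries: x1: -5, x2: -6, x3: -4.
The most negative is -6 in column x2, so x2 enters.

x2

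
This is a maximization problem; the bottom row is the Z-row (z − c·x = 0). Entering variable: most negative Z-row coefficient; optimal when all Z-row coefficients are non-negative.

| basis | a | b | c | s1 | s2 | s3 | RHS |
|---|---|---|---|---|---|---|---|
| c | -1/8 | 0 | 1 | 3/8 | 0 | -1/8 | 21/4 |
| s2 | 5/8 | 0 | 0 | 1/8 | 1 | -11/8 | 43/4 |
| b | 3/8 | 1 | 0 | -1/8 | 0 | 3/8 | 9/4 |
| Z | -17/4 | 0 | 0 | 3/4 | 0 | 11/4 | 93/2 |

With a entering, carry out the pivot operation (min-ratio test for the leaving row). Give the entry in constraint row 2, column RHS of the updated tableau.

Ratio test on column a — row 1: entry -1/8 ≤ 0; row 2: (43/4)/(5/8) = 86/5; row 3: (9/4)/(3/8) = 6. Minimum is 6 at row 3 (b leaves); pivot element 3/8.
Divide row 3 by 3/8; eliminate column a from the other rows.
Row 2 update in column RHS: 43/4 − (5/8)·6 = 7.

7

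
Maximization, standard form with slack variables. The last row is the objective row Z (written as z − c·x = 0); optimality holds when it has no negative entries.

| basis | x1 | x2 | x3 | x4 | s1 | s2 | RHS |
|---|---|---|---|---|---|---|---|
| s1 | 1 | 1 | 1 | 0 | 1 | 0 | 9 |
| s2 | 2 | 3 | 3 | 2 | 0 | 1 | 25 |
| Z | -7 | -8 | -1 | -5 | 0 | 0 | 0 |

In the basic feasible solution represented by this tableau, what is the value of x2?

0

x2 is not in the basis, so in the current basic feasible solution x2 = 0.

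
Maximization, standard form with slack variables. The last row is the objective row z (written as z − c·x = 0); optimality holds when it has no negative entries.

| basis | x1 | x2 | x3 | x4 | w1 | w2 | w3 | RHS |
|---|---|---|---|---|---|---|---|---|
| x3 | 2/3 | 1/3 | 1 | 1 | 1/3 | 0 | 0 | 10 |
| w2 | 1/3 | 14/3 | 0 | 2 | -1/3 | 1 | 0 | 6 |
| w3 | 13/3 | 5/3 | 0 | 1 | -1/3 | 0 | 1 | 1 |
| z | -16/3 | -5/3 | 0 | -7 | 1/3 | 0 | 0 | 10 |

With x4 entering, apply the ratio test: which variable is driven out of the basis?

w3

Column x4 entries and ratios — x3: 10/1 = 10; w2: 6/2 = 3; w3: 1/1 = 1.
Smallest ratio is 1 in the row of w3, so w3 leaves.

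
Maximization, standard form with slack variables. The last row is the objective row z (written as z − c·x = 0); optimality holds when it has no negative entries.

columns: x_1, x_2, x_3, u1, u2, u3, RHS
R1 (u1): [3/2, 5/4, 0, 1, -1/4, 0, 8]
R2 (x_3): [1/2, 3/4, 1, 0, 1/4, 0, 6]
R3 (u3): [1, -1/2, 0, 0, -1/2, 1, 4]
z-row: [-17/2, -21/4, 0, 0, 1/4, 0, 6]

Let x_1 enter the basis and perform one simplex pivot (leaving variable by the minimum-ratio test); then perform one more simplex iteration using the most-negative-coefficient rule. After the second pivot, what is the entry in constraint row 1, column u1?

1/2

Ratio test on column x_1 — row 1: 8/(3/2) = 16/3; row 2: 6/(1/2) = 12; row 3: 4/1 = 4. Minimum is 4 at row 3 (u3 leaves); pivot element 1.
Divide row 3 by 1; eliminate column x_1 from the other rows.
Second iteration: most negative z-row entry is -19/2 in column x_2, so x_2 enters.
Ratio test on column x_2 — row 1: 2/2 = 1; row 2: 4/1 = 4; row 3: entry -1/2 ≤ 0. Minimum is 1 at row 1 (u1 leaves); pivot element 2.
Divide row 1 by 2; eliminate column x_2 from the other rows.
After both pivots, the entry at constraint row 1, column u1 is 1/2.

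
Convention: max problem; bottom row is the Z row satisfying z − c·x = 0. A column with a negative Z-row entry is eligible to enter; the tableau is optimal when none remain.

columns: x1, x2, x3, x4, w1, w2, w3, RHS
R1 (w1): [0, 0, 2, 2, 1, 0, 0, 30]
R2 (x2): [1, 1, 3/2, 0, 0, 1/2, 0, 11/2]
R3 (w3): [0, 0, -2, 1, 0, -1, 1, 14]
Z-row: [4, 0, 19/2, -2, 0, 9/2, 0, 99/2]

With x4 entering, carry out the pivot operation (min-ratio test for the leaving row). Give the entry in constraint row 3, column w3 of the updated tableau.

Ratio test on column x4 — row 1: 30/2 = 15; row 2: entry 0 ≤ 0; row 3: 14/1 = 14. Minimum is 14 at row 3 (w3 leaves); pivot element 1.
Divide row 3 by 1; eliminate column x4 from the other rows.
In the new row 3, the w3 entry is the old entry divided by the pivot: 1/1 = 1.

1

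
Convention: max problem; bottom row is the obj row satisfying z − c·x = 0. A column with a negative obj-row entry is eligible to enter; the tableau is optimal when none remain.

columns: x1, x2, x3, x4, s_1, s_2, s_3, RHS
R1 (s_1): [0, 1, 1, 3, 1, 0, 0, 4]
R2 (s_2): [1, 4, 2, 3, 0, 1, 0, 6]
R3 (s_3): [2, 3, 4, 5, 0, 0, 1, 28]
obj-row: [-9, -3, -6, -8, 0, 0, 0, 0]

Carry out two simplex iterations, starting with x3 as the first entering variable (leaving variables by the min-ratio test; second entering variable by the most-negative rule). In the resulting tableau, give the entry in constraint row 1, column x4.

Ratio test on column x3 — row 1: 4/1 = 4; row 2: 6/2 = 3; row 3: 28/4 = 7. Minimum is 3 at row 2 (s_2 leaves); pivot element 2.
Divide row 2 by 2; eliminate column x3 from the other rows.
Second iteration: most negative obj-row entry is -6 in column x1, so x1 enters.
Ratio test on column x1 — row 1: entry -1/2 ≤ 0; row 2: 3/(1/2) = 6; row 3: entry 0 ≤ 0. Minimum is 6 at row 2 (x3 leaves); pivot element 1/2.
Divide row 2 by 1/2; eliminate column x1 from the other rows.
After both pivots, the entry at constraint row 1, column x4 is 3.

3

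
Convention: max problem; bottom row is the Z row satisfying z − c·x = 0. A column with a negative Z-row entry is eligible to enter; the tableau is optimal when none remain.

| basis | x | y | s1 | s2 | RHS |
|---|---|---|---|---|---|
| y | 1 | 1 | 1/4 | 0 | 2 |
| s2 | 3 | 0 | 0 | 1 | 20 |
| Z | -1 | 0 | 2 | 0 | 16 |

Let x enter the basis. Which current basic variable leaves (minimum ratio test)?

Column x entries and ratios — y: 2/1 = 2; s2: 20/3 = 20/3.
Smallest ratio is 2 in the row of y, so y leaves.

y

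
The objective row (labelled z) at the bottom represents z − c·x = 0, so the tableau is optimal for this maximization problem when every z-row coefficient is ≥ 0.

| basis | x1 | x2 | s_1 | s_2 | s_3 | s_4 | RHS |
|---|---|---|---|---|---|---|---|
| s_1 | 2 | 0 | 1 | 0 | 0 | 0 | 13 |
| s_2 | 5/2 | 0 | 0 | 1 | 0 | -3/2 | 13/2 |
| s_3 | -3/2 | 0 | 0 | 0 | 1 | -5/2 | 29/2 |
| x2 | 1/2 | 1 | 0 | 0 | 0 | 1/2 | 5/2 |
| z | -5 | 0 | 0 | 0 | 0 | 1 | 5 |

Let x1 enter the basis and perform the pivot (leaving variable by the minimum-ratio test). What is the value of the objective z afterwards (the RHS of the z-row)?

Ratio test on column x1 — row 1: 13/2 = 13/2; row 2: (13/2)/(5/2) = 13/5; row 3: entry -3/2 ≤ 0; row 4: (5/2)/(1/2) = 5. Minimum is 13/5 at row 2 (s_2 leaves); pivot element 5/2.
Pivot on row 2; the z-row RHS becomes 5 − (-5)·(13/5) = 18.

18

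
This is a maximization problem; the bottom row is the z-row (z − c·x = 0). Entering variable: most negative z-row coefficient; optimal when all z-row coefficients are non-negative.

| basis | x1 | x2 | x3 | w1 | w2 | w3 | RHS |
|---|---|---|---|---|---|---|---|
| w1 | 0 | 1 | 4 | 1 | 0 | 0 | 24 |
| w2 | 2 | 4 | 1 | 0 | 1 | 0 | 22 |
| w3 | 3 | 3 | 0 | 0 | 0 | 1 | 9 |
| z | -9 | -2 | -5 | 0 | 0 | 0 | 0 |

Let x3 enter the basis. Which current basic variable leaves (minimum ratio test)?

w1

Column x3 entries and ratios — w1: 24/4 = 6; w2: 22/1 = 22; w3: 0 ≤ 0, skip.
Smallest ratio is 6 in the row of w1, so w1 leaves.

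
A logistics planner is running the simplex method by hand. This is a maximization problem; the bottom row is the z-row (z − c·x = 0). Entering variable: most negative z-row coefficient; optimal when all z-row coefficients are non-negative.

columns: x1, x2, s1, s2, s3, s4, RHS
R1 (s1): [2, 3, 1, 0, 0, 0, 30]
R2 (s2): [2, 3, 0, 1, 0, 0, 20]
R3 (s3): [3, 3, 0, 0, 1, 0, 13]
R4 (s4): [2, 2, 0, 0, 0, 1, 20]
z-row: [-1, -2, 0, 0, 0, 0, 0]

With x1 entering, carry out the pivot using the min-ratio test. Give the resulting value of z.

13/3

Ratio test on column x1 — row 1: 30/2 = 15; row 2: 20/2 = 10; row 3: 13/3 = 13/3; row 4: 20/2 = 10. Minimum is 13/3 at row 3 (s3 leaves); pivot element 3.
Pivot on row 3; the z-row RHS becomes 0 − (-1)·(13/3) = 13/3.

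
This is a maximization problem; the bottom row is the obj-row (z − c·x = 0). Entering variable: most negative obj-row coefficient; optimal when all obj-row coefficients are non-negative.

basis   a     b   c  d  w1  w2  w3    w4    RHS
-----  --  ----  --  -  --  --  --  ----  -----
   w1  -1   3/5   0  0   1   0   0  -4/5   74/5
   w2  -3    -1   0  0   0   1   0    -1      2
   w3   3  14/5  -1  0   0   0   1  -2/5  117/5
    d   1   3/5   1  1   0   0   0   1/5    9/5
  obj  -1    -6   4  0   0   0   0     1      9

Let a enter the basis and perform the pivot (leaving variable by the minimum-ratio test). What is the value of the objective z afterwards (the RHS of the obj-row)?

54/5

Ratio test on column a — row 1: entry -1 ≤ 0; row 2: entry -3 ≤ 0; row 3: (117/5)/3 = 39/5; row 4: (9/5)/1 = 9/5. Minimum is 9/5 at row 4 (d leaves); pivot element 1.
Pivot on row 4; the obj-row RHS becomes 9 − (-1)·(9/5) = 54/5.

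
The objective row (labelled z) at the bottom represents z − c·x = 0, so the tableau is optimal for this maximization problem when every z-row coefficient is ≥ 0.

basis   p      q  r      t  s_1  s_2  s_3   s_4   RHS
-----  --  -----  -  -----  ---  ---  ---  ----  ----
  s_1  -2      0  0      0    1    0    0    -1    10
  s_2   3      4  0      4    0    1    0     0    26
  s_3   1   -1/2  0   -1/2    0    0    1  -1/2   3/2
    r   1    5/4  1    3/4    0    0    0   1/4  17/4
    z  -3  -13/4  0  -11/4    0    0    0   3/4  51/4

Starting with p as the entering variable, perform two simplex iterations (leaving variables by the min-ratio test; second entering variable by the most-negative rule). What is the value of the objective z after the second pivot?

Ratio test on column p — row 1: entry -2 ≤ 0; row 2: 26/3 = 26/3; row 3: (3/2)/1 = 3/2; row 4: (17/4)/1 = 17/4. Minimum is 3/2 at row 3 (s_3 leaves); pivot element 1.
Pivot on row 3; the z-row RHS becomes 51/4 − (-3)·(3/2) = 69/4.
Next entering variable (most negative z-row entry -19/4): q.
Ratio test on column q — row 1: entry -1 ≤ 0; row 2: (43/2)/(11/2) = 43/11; row 3: entry -1/2 ≤ 0; row 4: (11/4)/(7/4) = 11/7. Minimum is 11/7 at row 4 (r leaves); pivot element 7/4.
After the second pivot the z-row RHS is 69/4 − (-19/4)·(11/7) = 173/7.

173/7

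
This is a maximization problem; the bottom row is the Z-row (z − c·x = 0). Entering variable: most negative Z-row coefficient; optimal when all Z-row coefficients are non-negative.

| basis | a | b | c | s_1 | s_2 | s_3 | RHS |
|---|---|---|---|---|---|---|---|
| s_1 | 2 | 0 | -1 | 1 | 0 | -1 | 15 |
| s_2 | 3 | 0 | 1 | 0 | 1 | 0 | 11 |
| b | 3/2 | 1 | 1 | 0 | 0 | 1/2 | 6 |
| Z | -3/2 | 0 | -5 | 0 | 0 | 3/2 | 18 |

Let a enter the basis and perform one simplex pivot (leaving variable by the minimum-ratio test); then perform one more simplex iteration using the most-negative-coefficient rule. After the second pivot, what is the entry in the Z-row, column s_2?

-4

Ratio test on column a — row 1: 15/2 = 15/2; row 2: 11/3 = 11/3; row 3: 6/(3/2) = 4. Minimum is 11/3 at row 2 (s_2 leaves); pivot element 3.
Divide row 2 by 3; eliminate column a from the other rows.
Second iteration: most negative Z-row entry is -9/2 in column c, so c enters.
Ratio test on column c — row 1: entry -5/3 ≤ 0; row 2: (11/3)/(1/3) = 11; row 3: (1/2)/(1/2) = 1. Minimum is 1 at row 3 (b leaves); pivot element 1/2.
Divide row 3 by 1/2; eliminate column c from the other rows.
After both pivots, the entry at the Z-row, column s_2 is -4.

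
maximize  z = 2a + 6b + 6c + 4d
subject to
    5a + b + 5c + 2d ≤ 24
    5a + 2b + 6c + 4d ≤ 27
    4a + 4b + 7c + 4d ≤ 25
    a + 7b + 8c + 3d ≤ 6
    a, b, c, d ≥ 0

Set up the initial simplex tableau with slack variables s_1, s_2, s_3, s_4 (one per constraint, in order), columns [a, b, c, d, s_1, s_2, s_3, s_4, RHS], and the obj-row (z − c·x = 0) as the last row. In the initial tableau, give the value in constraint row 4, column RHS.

The RHS of constraint 4 is b_4 = 6.

6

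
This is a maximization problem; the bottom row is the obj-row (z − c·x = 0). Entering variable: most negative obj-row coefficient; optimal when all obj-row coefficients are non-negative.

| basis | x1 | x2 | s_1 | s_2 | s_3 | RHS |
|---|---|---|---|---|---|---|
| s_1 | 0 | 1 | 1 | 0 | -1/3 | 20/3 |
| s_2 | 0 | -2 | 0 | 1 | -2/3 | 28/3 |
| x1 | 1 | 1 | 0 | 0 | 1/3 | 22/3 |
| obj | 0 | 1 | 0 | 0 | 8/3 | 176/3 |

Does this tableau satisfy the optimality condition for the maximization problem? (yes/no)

Every obj-row coefficient is ≥ 0, so the tableau is optimal.

yes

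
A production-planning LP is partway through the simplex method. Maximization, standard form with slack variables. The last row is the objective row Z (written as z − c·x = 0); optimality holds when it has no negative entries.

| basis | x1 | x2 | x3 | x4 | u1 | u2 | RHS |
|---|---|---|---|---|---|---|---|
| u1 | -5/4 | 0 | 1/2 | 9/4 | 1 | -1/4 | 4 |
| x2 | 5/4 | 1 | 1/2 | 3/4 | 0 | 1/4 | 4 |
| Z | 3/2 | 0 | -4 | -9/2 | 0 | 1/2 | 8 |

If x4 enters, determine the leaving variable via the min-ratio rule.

u1

Column x4 entries and ratios — u1: 4/(9/4) = 16/9; x2: 4/(3/4) = 16/3.
Smallest ratio is 16/9 in the row of u1, so u1 leaves.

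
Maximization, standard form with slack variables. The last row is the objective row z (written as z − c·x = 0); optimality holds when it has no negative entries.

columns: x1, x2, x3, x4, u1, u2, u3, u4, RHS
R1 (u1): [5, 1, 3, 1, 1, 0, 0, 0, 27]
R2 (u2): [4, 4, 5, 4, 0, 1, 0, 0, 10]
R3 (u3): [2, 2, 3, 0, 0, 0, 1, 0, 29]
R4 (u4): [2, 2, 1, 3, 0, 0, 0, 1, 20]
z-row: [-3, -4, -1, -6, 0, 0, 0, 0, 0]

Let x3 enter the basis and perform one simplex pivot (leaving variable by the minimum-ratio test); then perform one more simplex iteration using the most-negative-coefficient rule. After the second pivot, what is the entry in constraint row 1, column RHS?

Ratio test on column x3 — row 1: 27/3 = 9; row 2: 10/5 = 2; row 3: 29/3 = 29/3; row 4: 20/1 = 20. Minimum is 2 at row 2 (u2 leaves); pivot element 5.
Divide row 2 by 5; eliminate column x3 from the other rows.
Second iteration: most negative z-row entry is -26/5 in column x4, so x4 enters.
Ratio test on column x4 — row 1: entry -7/5 ≤ 0; row 2: 2/(4/5) = 5/2; row 3: entry -12/5 ≤ 0; row 4: 18/(11/5) = 90/11. Minimum is 5/2 at row 2 (x3 leaves); pivot element 4/5.
Divide row 2 by 4/5; eliminate column x4 from the other rows.
After both pivots, the entry at constraint row 1, column RHS is 49/2.

49/2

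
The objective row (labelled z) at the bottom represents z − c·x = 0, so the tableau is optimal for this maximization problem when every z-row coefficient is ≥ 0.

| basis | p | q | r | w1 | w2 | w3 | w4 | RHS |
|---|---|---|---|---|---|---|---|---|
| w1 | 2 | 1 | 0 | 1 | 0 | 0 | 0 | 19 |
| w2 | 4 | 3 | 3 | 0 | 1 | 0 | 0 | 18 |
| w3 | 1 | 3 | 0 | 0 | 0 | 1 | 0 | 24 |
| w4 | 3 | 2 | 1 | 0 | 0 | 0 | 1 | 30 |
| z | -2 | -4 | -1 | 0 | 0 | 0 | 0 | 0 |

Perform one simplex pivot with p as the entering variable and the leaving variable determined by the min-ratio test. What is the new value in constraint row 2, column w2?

Ratio test on column p — row 1: 19/2 = 19/2; row 2: 18/4 = 9/2; row 3: 24/1 = 24; row 4: 30/3 = 10. Minimum is 9/2 at row 2 (w2 leaves); pivot element 4.
Divide row 2 by 4; eliminate column p from the other rows.
In the new row 2, the w2 entry is the old entry divided by the pivot: 1/4 = 1/4.

1/4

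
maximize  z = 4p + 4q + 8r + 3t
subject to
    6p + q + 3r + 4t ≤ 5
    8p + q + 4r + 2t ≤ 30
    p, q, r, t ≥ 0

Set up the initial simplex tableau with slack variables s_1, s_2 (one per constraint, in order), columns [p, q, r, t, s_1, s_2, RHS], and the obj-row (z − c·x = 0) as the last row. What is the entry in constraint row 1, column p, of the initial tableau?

6

Constraint 1 has coefficient 6 on p.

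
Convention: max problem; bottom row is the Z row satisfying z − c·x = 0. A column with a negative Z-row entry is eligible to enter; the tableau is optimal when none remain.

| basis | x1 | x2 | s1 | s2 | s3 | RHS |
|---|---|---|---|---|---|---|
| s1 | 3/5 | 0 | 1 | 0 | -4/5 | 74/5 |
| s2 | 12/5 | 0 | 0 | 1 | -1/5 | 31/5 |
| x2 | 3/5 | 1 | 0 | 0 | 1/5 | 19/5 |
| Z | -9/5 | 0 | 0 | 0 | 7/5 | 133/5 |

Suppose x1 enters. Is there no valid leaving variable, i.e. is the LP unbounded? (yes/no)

Column x1 has positive entries in row(s) 1, 2, 3, so the ratio test bounds it — not unbounded.

no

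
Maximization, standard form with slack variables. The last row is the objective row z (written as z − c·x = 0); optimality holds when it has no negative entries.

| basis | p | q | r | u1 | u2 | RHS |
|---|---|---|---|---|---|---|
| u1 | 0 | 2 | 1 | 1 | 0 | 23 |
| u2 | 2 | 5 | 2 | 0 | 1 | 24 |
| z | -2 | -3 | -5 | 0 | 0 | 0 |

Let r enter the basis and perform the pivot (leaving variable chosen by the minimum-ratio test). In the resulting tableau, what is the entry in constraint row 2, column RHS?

Ratio test on column r — row 1: 23/1 = 23; row 2: 24/2 = 12. Minimum is 12 at row 2 (u2 leaves); pivot element 2.
Divide row 2 by 2; eliminate column r from the other rows.
In the new row 2, the RHS entry is the old entry divided by the pivot: 24/2 = 12.

12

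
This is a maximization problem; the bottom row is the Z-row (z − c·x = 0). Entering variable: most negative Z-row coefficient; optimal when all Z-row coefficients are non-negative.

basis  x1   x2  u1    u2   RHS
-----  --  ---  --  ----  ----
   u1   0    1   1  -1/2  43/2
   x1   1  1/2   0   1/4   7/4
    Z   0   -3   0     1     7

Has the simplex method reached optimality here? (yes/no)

no

The Z-row has a negative entry -3 in column x2, so it is not optimal.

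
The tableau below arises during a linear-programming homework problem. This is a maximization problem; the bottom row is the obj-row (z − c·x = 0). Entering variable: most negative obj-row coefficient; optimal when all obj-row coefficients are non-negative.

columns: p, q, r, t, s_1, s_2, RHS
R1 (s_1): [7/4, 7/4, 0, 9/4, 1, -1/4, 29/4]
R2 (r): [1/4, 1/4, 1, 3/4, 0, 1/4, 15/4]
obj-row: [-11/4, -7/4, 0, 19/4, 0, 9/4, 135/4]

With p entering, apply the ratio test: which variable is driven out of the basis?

s_1

Column p entries and ratios — s_1: (29/4)/(7/4) = 29/7; r: (15/4)/(1/4) = 15.
Smallest ratio is 29/7 in the row of s_1, so s_1 leaves.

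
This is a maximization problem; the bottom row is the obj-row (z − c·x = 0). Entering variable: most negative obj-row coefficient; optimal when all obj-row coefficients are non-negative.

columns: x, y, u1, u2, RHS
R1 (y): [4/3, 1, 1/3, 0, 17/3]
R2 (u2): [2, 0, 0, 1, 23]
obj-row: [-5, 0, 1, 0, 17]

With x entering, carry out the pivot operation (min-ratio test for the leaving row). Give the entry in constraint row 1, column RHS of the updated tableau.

Ratio test on column x — row 1: (17/3)/(4/3) = 17/4; row 2: 23/2 = 23/2. Minimum is 17/4 at row 1 (y leaves); pivot element 4/3.
Divide row 1 by 4/3; eliminate column x from the other rows.
In the new row 1, the RHS entry is the old entry divided by the pivot: (17/3)/(4/3) = 17/4.

17/4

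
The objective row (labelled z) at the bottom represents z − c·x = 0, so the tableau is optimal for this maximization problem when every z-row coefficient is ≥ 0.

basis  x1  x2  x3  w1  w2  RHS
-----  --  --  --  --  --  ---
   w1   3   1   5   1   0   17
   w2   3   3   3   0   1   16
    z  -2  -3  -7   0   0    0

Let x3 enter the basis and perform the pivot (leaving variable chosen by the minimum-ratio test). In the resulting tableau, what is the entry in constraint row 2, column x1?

6/5

Ratio test on column x3 — row 1: 17/5 = 17/5; row 2: 16/3 = 16/3. Minimum is 17/5 at row 1 (w1 leaves); pivot element 5.
Divide row 1 by 5; eliminate column x3 from the other rows.
Row 2 update in column x1: 3 − 3·(3/5) = 6/5.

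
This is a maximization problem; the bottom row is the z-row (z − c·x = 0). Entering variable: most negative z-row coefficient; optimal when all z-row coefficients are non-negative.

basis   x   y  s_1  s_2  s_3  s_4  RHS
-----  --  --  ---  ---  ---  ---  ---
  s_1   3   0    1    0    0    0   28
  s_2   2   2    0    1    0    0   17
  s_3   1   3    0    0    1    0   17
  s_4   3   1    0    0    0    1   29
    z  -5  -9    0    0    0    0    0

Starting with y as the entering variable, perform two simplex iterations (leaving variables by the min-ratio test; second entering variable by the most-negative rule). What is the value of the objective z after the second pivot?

119/2

Ratio test on column y — row 1: entry 0 ≤ 0; row 2: 17/2 = 17/2; row 3: 17/3 = 17/3; row 4: 29/1 = 29. Minimum is 17/3 at row 3 (s_3 leaves); pivot element 3.
Pivot on row 3; the z-row RHS becomes 0 − (-9)·(17/3) = 51.
Next entering variable (most negative z-row entry -2): x.
Ratio test on column x — row 1: 28/3 = 28/3; row 2: (17/3)/(4/3) = 17/4; row 3: (17/3)/(1/3) = 17; row 4: (70/3)/(8/3) = 35/4. Minimum is 17/4 at row 2 (s_2 leaves); pivot element 4/3.
After the second pivot the z-row RHS is 51 − (-2)·(17/4) = 119/2.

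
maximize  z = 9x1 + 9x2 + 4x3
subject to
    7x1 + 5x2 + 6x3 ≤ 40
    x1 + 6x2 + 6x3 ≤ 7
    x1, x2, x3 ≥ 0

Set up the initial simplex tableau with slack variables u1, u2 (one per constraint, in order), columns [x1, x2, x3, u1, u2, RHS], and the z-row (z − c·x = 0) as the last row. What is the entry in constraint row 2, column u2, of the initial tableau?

Slack u2 belongs to constraint 2; its column is the unit vector e_2, so the entry in row 2 is 1.

1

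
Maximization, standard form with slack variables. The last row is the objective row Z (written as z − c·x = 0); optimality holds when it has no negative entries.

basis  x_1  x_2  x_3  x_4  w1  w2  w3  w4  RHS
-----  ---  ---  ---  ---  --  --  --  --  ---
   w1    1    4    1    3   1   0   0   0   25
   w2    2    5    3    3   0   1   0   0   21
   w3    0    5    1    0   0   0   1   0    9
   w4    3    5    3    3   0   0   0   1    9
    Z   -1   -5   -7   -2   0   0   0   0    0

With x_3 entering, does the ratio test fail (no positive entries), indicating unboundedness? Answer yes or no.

no

Column x_3 has positive entries in row(s) 1, 2, 3, 4, so the ratio test bounds it — not unbounded.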